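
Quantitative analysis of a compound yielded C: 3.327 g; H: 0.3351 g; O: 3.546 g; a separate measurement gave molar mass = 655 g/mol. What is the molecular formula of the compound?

Moles — C: 3.327 / 12.01 = 0.277 mol; H: 0.3351 / 1.008 = 0.3324 mol; O: 3.546 / 16.00 = 0.2216 mol
Divide by the smallest (0.2216 mol O): C 1.250, H 1.500, O 1.000
Multiply by 4: C 5.00, H 6.00, O 4.00 → C5H6O4
Empirical-formula mass = 130.10 g/mol
n = 655 / 130.10 = 5.03 ≈ 5
Molecular formula = (C5H6O4)×5 = C25H30O20

C25H30O20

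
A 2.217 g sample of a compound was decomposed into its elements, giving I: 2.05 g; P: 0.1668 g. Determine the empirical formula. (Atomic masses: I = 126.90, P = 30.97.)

n(I) = 2.05/126.90 = 0.01615, n(P) = 0.1668/30.97 = 0.005386
Divide by the smallest (0.005386 mol P): I 2.999, P 1.000
Ratio ≈ 3:1, so the empirical formula is I3P

I3P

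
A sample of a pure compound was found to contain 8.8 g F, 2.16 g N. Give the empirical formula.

F3N

Moles — F: 8.8 / 19.00 = 0.4632 mol; N: 2.16 / 14.01 = 0.1542 mol
Divide by the smallest (0.1542 mol N): F 3.004, N 1.000
→ F3N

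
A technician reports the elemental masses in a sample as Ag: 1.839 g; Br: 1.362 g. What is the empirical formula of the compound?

AgBr

Ag: 1.839 g ÷ 107.87 g/mol = 0.01705 mol
Br: 1.362 g ÷ 79.90 g/mol = 0.01705 mol
Divide by the smallest (0.01705 mol Br): Ag 1.000, Br 1.000
≈ 1:1 → AgBr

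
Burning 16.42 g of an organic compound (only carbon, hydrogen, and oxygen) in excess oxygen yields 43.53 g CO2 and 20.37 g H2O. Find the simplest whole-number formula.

mol C = 43.53 / 44.01 = 0.9891; mass C = 0.9891 × 12.01 = 11.88 g
mol H = 2 × (20.37 / 18.02) = 2.261; mass H = 2.261 × 1.008 = 2.279 g
mass O = 16.42 − (14.16) = 2.262 g → mol O = 0.1414
Smallest is O at 0.1414 mol; normalising gives C 6.996, H 15.991, O 1.000
≈ 7:16:1 → C7H16O

C7H16O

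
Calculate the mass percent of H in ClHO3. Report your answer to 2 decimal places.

Molar mass = 1(35.45) + 1(1.008) + 3(16.00) = 84.458 g/mol
Mass of H per mole = 1 × 1.008 = 1.008 g
% H = 1.008 / 84.458 × 100 = 1.19%

1.19%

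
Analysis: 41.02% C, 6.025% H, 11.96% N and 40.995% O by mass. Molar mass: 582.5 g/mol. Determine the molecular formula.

C20H35N5O15

Assume 100 g: 41.02 g C, 6.025 g H, 11.96 g N, 40.995 g O.
Moles — C: 41.02 / 12.01 = 3.415 mol; H: 6.025 / 1.008 = 5.977 mol; N: 11.96 / 14.01 = 0.8537 mol; O: 40.995 / 16.00 = 2.562 mol
Ratios (÷ 0.8537): C 4.001, H 7.002, N 1.000, O 3.001
Ratio ≈ 4:7:1:3, so the empirical formula is C4H7NO3
Empirical-formula mass = 117.11 g/mol
n = 582.5 / 117.11 = 4.97 ≈ 5
Molecular formula = (C4H7NO3)×5 = C20H35N5O15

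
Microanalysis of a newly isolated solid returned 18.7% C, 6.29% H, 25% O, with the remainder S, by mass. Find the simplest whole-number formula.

CH4OS

Assume 100 g: 18.7 g C, 6.29 g H, 25 g O, 50.01 g S.
Moles — C: 18.7 / 12.01 = 1.557 mol; H: 6.29 / 1.008 = 6.24 mol; O: 25 / 16.00 = 1.562 mol; S: 50.01 / 32.07 = 1.559 mol
Ratios (÷ 1.557): C 1.000, H 4.008, O 1.004, S 1.002
→ CH4OS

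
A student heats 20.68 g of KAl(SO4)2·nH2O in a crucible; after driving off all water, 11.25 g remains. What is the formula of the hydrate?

Mass of water lost = 20.68 − 11.25 = 9.43 g → 9.43 / 18.02 = 0.5233 mol H2O
Molar mass of KAl(SO4)2 = 258.22 g/mol → mol KAl(SO4)2 = 11.25 / 258.22 = 0.04357
n = 0.5233 / 0.04357 = 12.01 ≈ 12 → KAl(SO4)2·12H2O

KAl(SO4)2·12H2O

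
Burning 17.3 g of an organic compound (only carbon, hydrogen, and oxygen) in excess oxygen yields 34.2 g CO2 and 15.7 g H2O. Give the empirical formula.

C4H9O2

mol C = 34.2 / 44.01 = 0.7771; mass C = 0.7771 × 12.01 = 9.333 g
mol H = 2 × (15.7 / 18.02) = 1.743; mass H = 1.743 × 1.008 = 1.756 g
mass O = 17.3 − (11.09) = 6.211 g → mol O = 0.3882
Divide by the smallest (0.3882 mol O): C 2.002, H 4.489, O 1.000
Multiply by 2: C 4.00, H 8.98, O 2.00 → C4H9O2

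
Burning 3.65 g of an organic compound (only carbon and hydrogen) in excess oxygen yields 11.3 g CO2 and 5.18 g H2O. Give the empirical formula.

mol C = 11.3 / 44.01 = 0.2568; mass C = 0.2568 × 12.01 = 3.084 g
mol H = 2 × (5.18 / 18.02) = 0.5749; mass H = 0.5749 × 1.008 = 0.5795 g
Smallest is C at 0.2568 mol; normalising gives C 1.000, H 2.239
Scaling by 4: C 4.00, H 8.96 → C4H9

C4H9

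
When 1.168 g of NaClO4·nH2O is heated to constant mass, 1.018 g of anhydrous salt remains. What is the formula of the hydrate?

Mass of water lost = 1.168 − 1.018 = 0.15 g → 0.15 / 18.02 = 0.008324 mol H2O
Molar mass of NaClO4 = 122.44 g/mol → mol NaClO4 = 1.018 / 122.44 = 0.008314
n = 0.008324 / 0.008314 = 1.00 ≈ 1 → NaClO4·H2O

NaClO4·H2O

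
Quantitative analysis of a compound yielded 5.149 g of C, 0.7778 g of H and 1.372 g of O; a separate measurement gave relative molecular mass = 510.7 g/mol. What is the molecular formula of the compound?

n(C) = 5.149/12.01 = 0.4287, n(H) = 0.7778/1.008 = 0.7716, n(O) = 1.372/16.00 = 0.08575
Smallest is O at 0.08575 mol; normalising gives C 5.000, H 8.999, O 1.000
→ C5H9O
Empirical-formula mass = 85.12 g/mol
n = 510.7 / 85.12 = 6.00 ≈ 6
Molecular formula = (C5H9O)×6 = C30H54O6

C30H54O6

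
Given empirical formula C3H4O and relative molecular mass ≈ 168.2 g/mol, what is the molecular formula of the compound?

Empirical-formula mass = 56.06 g/mol
n = 168.2 / 56.06 = 3.00 ≈ 3
Molecular formula = (C3H4O)3 = C9H12O3

C9H12O3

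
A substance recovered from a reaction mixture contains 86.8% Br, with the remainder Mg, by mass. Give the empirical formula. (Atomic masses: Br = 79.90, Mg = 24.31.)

Br2Mg

Assume 100 g: 86.8 g Br, 13.2 g Mg.
n(Br) = 86.8/79.90 = 1.086, n(Mg) = 13.2/24.31 = 0.543
Divide by the smallest (0.543 mol Mg): Br 2.001, Mg 1.000
Ratio ≈ 2:1, so the empirical formula is Br2Mg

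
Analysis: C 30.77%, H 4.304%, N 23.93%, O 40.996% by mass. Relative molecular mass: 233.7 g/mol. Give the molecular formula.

Assume 100 g: 30.77 g C, 4.304 g H, 23.93 g N, 40.996 g O.
C: 30.77 g ÷ 12.01 g/mol = 2.562 mol
H: 4.304 g ÷ 1.008 g/mol = 4.27 mol
N: 23.93 g ÷ 14.01 g/mol = 1.708 mol
O: 40.996 g ÷ 16.00 g/mol = 2.562 mol
Ratios (÷ 1.708): C 1.500, H 2.500, N 1.000, O 1.500
Scaling by 2: C 3.00, H 5.00, N 2.00, O 3.00 → C3H5N2O3
Empirical-formula mass = 117.09 g/mol
n = 233.7 / 117.09 = 2.00 ≈ 2
Molecular formula = (C3H5N2O3)×2 = C6H10N4O6

C6H10N4O6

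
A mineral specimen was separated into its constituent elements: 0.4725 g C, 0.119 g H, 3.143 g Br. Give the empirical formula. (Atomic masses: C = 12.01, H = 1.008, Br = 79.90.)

CH3Br

C: 0.4725 g ÷ 12.01 g/mol = 0.03934 mol
H: 0.119 g ÷ 1.008 g/mol = 0.1181 mol
Br: 3.143 g ÷ 79.90 g/mol = 0.03934 mol
Ratios (÷ 0.03934): C 1.000, H 3.001, Br 1.000
Ratio ≈ 1:3:1, so the empirical formula is CH3Br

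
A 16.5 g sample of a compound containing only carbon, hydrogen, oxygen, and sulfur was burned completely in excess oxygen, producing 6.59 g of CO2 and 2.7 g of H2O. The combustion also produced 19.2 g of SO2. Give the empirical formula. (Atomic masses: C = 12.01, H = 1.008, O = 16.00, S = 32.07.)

CH2O2S2

mol C = 6.59 / 44.01 = 0.1497; mass C = 0.1497 × 12.01 = 1.798 g
mol H = 2 × (2.7 / 18.02) = 0.2997; mass H = 0.2997 × 1.008 = 0.3021 g
mol S = 19.2 / 64.07 = 0.2997; mass S = 9.610 g
mass O = 16.5 − (11.71) = 4.789 g → mol O = 0.2993
Ratios (÷ 0.1497): C 1.000, H 2.001, O 1.999, S 2.001
→ CH2O2S2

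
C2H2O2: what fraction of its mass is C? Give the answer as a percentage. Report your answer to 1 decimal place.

Molar mass = 2(12.01) + 2(1.008) + 2(16.00) = 58.036 g/mol
Mass of C per mole = 2 × 12.01 = 24.020 g
% C = 24.020 / 58.036 × 100 = 41.4%

41.4%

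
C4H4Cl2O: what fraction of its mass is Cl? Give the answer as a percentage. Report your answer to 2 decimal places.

Molar mass = 4(12.01) + 4(1.008) + 2(35.45) + 1(16.00) = 138.972 g/mol
Mass of Cl per mole = 2 × 35.45 = 70.900 g
% Cl = 70.900 / 138.972 × 100 = 51.02%

51.02%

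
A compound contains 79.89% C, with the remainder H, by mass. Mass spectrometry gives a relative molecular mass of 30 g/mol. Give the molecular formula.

C2H6

Assume 100 g: 79.89 g C, 20.11 g H.
n(C) = 79.89/12.01 = 6.652, n(H) = 20.11/1.008 = 19.95
Smallest is C at 6.652 mol; normalising gives C 1.000, H 2.999
Ratio ≈ 1:3, so the empirical formula is CH3
Empirical-formula mass = 15.03 g/mol
n = 30 / 15.03 = 2.00 ≈ 2
Molecular formula = (CH3)×2 = C2H6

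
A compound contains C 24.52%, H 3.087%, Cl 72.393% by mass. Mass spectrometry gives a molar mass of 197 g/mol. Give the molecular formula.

Assume 100 g: 24.52 g C, 3.087 g H, 72.393 g Cl.
Moles — C: 24.52 / 12.01 = 2.042 mol; H: 3.087 / 1.008 = 3.062 mol; Cl: 72.393 / 35.45 = 2.042 mol
Divide by the smallest (2.042 mol C): C 1.000, H 1.500, Cl 1.000
Scaling by 2: C 2.00, H 3.00, Cl 2.00 → C2H3Cl2
Empirical-formula mass = 97.94 g/mol
n = 197 / 97.94 = 2.01 ≈ 2
Molecular formula = (C2H3Cl2)×2 = C4H6Cl4

C4H6Cl4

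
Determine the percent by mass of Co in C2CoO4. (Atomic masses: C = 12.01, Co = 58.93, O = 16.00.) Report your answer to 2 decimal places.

40.10%

Molar mass = 2(12.01) + 1(58.93) + 4(16.00) = 146.950 g/mol
Mass of Co per mole = 1 × 58.93 = 58.930 g
% Co = 58.930 / 146.950 × 100 = 40.10%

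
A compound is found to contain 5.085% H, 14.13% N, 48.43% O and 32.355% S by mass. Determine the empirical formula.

H5NO3S

Assume 100 g: 5.085 g H, 14.13 g N, 48.43 g O, 32.355 g S.
n(H) = 5.085/1.008 = 5.045, n(N) = 14.13/14.01 = 1.009, n(O) = 48.43/16.00 = 3.027, n(S) = 32.355/32.07 = 1.009
Smallest is N at 1.009 mol; normalising gives H 5.002, N 1.000, O 3.001, S 1.000
≈ 5:1:3:1 → H5NO3S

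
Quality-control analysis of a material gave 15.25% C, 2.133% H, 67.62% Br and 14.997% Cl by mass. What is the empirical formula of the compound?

C3H5Br2Cl

Assume 100 g: 15.25 g C, 2.133 g H, 67.62 g Br, 14.997 g Cl.
n(C) = 15.25/12.01 = 1.27, n(H) = 2.133/1.008 = 2.116, n(Br) = 67.62/79.90 = 0.8463, n(Cl) = 14.997/35.45 = 0.423
Ratios (÷ 0.423): C 3.002, H 5.002, Br 2.001, Cl 1.000
→ C3H5Br2Cl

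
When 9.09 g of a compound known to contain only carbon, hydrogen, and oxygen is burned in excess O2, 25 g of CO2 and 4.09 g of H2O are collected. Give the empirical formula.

mol C = 25 / 44.01 = 0.5681; mass C = 0.5681 × 12.01 = 6.822 g
mol H = 2 × (4.09 / 18.02) = 0.4539; mass H = 0.4539 × 1.008 = 0.4576 g
mass O = 9.09 − (7.280) = 1.810 g → mol O = 0.1131
Ratios (÷ 0.1131): C 5.021, H 4.012, O 1.000
Ratio ≈ 5:4:1, so the empirical formula is C5H4O

C5H4O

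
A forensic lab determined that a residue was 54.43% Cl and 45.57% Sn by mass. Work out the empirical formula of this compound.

Cl4Sn

Assume 100 g: 54.43 g Cl, 45.57 g Sn.
n(Cl) = 54.43/35.45 = 1.535, n(Sn) = 45.57/118.71 = 0.3839
Divide by the smallest (0.3839 mol Sn): Cl 4.000, Sn 1.000
→ Cl4Sn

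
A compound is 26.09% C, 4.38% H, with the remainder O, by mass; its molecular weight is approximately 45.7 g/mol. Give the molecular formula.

CH2O2

Assume 100 g: 26.09 g C, 4.38 g H, 69.53 g O.
Moles — C: 26.09 / 12.01 = 2.172 mol; H: 4.38 / 1.008 = 4.345 mol; O: 69.53 / 16.00 = 4.346 mol
Divide by the smallest (2.172 mol C): C 1.000, H 2.000, O 2.000
≈ 1:2:2 → CH2O2
Empirical-formula mass = 46.03 g/mol
n = 45.7 / 46.03 = 0.99 ≈ 1
Molecular formula = empirical formula = CH2O2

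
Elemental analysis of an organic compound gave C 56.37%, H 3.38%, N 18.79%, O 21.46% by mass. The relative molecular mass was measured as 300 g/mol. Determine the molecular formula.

C14H10N4O4

Assume 100 g: 56.37 g C, 3.38 g H, 18.79 g N, 21.46 g O.
n(C) = 56.37/12.01 = 4.694, n(H) = 3.38/1.008 = 3.353, n(N) = 18.79/14.01 = 1.341, n(O) = 21.46/16.00 = 1.341
Ratios (÷ 1.341): C 3.500, H 2.500, N 1.000, O 1.000
Multiply by 2: C 7.00, H 5.00, N 2.00, O 2.00 → C7H5N2O2
Empirical-formula mass = 149.13 g/mol
n = 300 / 149.13 = 2.01 ≈ 2
Molecular formula = (C7H5N2O2)×2 = C14H10N4O4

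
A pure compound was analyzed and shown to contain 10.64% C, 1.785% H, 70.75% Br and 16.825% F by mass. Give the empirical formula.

Assume 100 g: 10.64 g C, 1.785 g H, 70.75 g Br, 16.825 g F.
Moles — C: 10.64 / 12.01 = 0.8859 mol; H: 1.785 / 1.008 = 1.771 mol; Br: 70.75 / 79.90 = 0.8855 mol; F: 16.825 / 19.00 = 0.8855 mol
Smallest is Br at 0.8855 mol; normalising gives C 1.001, H 2.000, Br 1.000, F 1.000
→ CH2BrF

CH2BrF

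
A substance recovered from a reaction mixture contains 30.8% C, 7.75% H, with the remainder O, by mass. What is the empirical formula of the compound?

C2H6O3

Assume 100 g: 30.8 g C, 7.75 g H, 61.45 g O.
n(C) = 30.8/12.01 = 2.565, n(H) = 7.75/1.008 = 7.688, n(O) = 61.45/16.00 = 3.841
Ratios (÷ 2.565): C 1.000, H 2.998, O 1.498
Multiply by 2: C 2.00, H 6.00, O 3.00 → C2H6O3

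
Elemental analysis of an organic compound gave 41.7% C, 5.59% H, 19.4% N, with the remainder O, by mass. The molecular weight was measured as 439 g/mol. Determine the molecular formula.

C15H24N6O9

Assume 100 g: 41.7 g C, 5.59 g H, 19.4 g N, 33.31 g O.
Moles — C: 41.7 / 12.01 = 3.472 mol; H: 5.59 / 1.008 = 5.546 mol; N: 19.4 / 14.01 = 1.385 mol; O: 33.31 / 16.00 = 2.082 mol
Smallest is N at 1.385 mol; normalising gives C 2.507, H 4.005, N 1.000, O 1.503
Scaling by 2: C 5.01, H 8.01, N 2.00, O 3.01 → C5H8N2O3
Empirical-formula mass = 144.13 g/mol
n = 439 / 144.13 = 3.05 ≈ 3
Molecular formula = (C5H8N2O3)×3 = C15H24N6O9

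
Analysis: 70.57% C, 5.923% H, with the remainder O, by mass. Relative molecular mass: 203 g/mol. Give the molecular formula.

C12H12O3

Assume 100 g: 70.57 g C, 5.923 g H, 23.507 g O.
n(C) = 70.57/12.01 = 5.876, n(H) = 5.923/1.008 = 5.876, n(O) = 23.507/16.00 = 1.469
Smallest is O at 1.469 mol; normalising gives C 3.999, H 3.999, O 1.000
≈ 4:4:1 → C4H4O
Empirical-formula mass = 68.07 g/mol
n = 203 / 68.07 = 2.98 ≈ 3
Molecular formula = (C4H4O)×3 = C12H12O3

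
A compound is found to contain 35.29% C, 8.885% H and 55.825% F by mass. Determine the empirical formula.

Assume 100 g: 35.29 g C, 8.885 g H, 55.825 g F.
C: 35.29 g ÷ 12.01 g/mol = 2.938 mol
H: 8.885 g ÷ 1.008 g/mol = 8.814 mol
F: 55.825 g ÷ 19.00 g/mol = 2.938 mol
Divide by the smallest (2.938 mol F): C 1.000, H 3.000, F 1.000
Ratio ≈ 1:3:1, so the empirical formula is CH3F

CH3F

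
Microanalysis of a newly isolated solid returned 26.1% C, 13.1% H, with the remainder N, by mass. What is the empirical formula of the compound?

CH6N2

Assume 100 g: 26.1 g C, 13.1 g H, 60.8 g N.
C: 26.1 g ÷ 12.01 g/mol = 2.173 mol
H: 13.1 g ÷ 1.008 g/mol = 13 mol
N: 60.8 g ÷ 14.01 g/mol = 4.34 mol
Smallest is C at 2.173 mol; normalising gives C 1.000, H 5.980, N 1.997
≈ 1:6:2 → CH6N2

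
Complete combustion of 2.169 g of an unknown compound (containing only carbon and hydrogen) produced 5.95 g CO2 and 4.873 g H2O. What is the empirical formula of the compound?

CH4

mol C = 5.95 / 44.01 = 0.1352; mass C = 0.1352 × 12.01 = 1.624 g
mol H = 2 × (4.873 / 18.02) = 0.5408; mass H = 0.5408 × 1.008 = 0.5452 g
Divide by the smallest (0.1352 mol C): C 1.000, H 4.000
≈ 1:4 → CH4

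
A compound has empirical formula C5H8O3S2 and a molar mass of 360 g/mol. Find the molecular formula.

Empirical-formula mass = 180.25 g/mol
n = 360 / 180.25 = 2.00 ≈ 2
Molecular formula = (C5H8O3S2)2 = C10H16O6S4

C10H16O6S4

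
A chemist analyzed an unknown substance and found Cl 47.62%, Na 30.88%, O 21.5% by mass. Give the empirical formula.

Assume 100 g: 47.62 g Cl, 30.88 g Na, 21.5 g O.
Cl: 47.62 g ÷ 35.45 g/mol = 1.343 mol
Na: 30.88 g ÷ 22.99 g/mol = 1.343 mol
O: 21.5 g ÷ 16.00 g/mol = 1.344 mol
Smallest is Na at 1.343 mol; normalising gives Cl 1.000, Na 1.000, O 1.000
→ ClNaO

ClNaO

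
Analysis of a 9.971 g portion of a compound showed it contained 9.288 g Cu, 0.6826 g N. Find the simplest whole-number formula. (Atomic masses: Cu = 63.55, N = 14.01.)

Cu3N

Moles — Cu: 9.288 / 63.55 = 0.1462 mol; N: 0.6826 / 14.01 = 0.04872 mol
Smallest is N at 0.04872 mol; normalising gives Cu 3.000, N 1.000
Ratio ≈ 3:1, so the empirical formula is Cu3N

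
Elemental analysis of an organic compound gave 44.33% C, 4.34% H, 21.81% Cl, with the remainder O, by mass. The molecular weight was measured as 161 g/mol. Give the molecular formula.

Assume 100 g: 44.33 g C, 4.34 g H, 21.81 g Cl, 29.52 g O.
n(C) = 44.33/12.01 = 3.691, n(H) = 4.34/1.008 = 4.306, n(Cl) = 21.81/35.45 = 0.6152, n(O) = 29.52/16.00 = 1.845
Ratios (÷ 0.6152): C 6.000, H 6.998, Cl 1.000, O 2.999
→ C6H7ClO3
Empirical-formula mass = 162.57 g/mol
n = 161 / 162.57 = 0.99 ≈ 1
Molecular formula = empirical formula = C6H7ClO3

C6H7ClO3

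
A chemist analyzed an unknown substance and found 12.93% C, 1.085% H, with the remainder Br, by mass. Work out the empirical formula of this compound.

CHBr

Assume 100 g: 12.93 g C, 1.085 g H, 85.985 g Br.
Moles — C: 12.93 / 12.01 = 1.077 mol; H: 1.085 / 1.008 = 1.076 mol; Br: 85.985 / 79.90 = 1.076 mol
Divide by the smallest (1.076 mol Br): C 1.000, H 1.000, Br 1.000
≈ 1:1:1 → CHBr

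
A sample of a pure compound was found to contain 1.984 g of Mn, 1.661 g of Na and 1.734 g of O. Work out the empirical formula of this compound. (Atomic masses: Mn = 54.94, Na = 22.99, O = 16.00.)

Mn: 1.984 g ÷ 54.94 g/mol = 0.03611 mol
Na: 1.661 g ÷ 22.99 g/mol = 0.07225 mol
O: 1.734 g ÷ 16.00 g/mol = 0.1084 mol
Ratios (÷ 0.03611): Mn 1.000, Na 2.001, O 3.001
≈ 1:2:3 → MnNa2O3

MnNa2O3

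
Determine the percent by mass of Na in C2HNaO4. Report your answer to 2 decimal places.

20.52%

Molar mass = 2(12.01) + 1(1.008) + 1(22.99) + 4(16.00) = 112.018 g/mol
Mass of Na per mole = 1 × 22.99 = 22.990 g
% Na = 22.990 / 112.018 × 100 = 20.52%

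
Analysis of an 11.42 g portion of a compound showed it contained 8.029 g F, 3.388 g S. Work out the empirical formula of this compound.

n(F) = 8.029/19.00 = 0.4226, n(S) = 3.388/32.07 = 0.1056
Smallest is S at 0.1056 mol; normalising gives F 4.000, S 1.000
→ F4S

F4S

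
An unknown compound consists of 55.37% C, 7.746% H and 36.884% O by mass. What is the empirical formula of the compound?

C6H10O3

Assume 100 g: 55.37 g C, 7.746 g H, 36.884 g O.
Moles — C: 55.37 / 12.01 = 4.61 mol; H: 7.746 / 1.008 = 7.685 mol; O: 36.884 / 16.00 = 2.305 mol
Divide by the smallest (2.305 mol O): C 2.000, H 3.333, O 1.000
×3: C 6.00, H 10.00, O 3.00 → C6H10O3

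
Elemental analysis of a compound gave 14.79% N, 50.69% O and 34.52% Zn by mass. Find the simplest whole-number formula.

Assume 100 g: 14.79 g N, 50.69 g O, 34.52 g Zn.
Moles — N: 14.79 / 14.01 = 1.056 mol; O: 50.69 / 16.00 = 3.168 mol; Zn: 34.52 / 65.38 = 0.528 mol
Ratios (÷ 0.528): N 1.999, O 6.000, Zn 1.000
→ N2O6Zn

N2O6Zn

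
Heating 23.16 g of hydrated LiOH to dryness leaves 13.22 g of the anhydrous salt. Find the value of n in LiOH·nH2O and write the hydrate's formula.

Mass of water lost = 23.16 − 13.22 = 9.94 g → 9.94 / 18.02 = 0.5516 mol H2O
Molar mass of LiOH = 23.95 g/mol → mol LiOH = 13.22 / 23.95 = 0.552
n = 0.5516 / 0.552 = 1.00 ≈ 1 → LiOH·H2O

LiOH·H2O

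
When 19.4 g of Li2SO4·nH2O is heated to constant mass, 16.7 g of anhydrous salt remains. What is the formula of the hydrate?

Mass of water lost = 19.4 − 16.7 = 2.7 g → 2.7 / 18.02 = 0.1498 mol H2O
Molar mass of Li2SO4 = 109.95 g/mol → mol Li2SO4 = 16.7 / 109.95 = 0.1519
n = 0.1498 / 0.1519 = 0.99 ≈ 1 → Li2SO4·H2O

Li2SO4·H2O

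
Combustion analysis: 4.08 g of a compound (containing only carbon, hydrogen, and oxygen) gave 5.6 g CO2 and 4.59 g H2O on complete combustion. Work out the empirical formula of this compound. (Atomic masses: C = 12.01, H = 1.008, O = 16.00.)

mol C = 5.6 / 44.01 = 0.1272; mass C = 0.1272 × 12.01 = 1.528 g
mol H = 2 × (4.59 / 18.02) = 0.5094; mass H = 0.5094 × 1.008 = 0.5135 g
mass O = 4.08 − (2.042) = 2.038 g → mol O = 0.1274
Divide by the smallest (0.1272 mol C): C 1.000, H 4.004, O 1.001
≈ 1:4:1 → CH4O

CH4O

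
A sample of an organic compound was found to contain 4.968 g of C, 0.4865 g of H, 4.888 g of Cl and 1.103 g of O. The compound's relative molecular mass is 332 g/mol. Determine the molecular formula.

C12H14Cl4O2

C: 4.968 g ÷ 12.01 g/mol = 0.4137 mol
H: 0.4865 g ÷ 1.008 g/mol = 0.4826 mol
Cl: 4.888 g ÷ 35.45 g/mol = 0.1379 mol
O: 1.103 g ÷ 16.00 g/mol = 0.06894 mol
Divide by the smallest (0.06894 mol O): C 6.000, H 7.001, Cl 2.000, O 1.000
≈ 6:7:2:1 → C6H7Cl2O
Empirical-formula mass = 166.02 g/mol
n = 332 / 166.02 = 2.00 ≈ 2
Molecular formula = (C6H7Cl2O)×2 = C12H14Cl4O2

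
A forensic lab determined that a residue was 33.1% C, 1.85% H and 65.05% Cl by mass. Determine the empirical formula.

C3H2Cl2

Assume 100 g: 33.1 g C, 1.85 g H, 65.05 g Cl.
Moles — C: 33.1 / 12.01 = 2.756 mol; H: 1.85 / 1.008 = 1.835 mol; Cl: 65.05 / 35.45 = 1.835 mol
Divide by the smallest (1.835 mol Cl): C 1.502, H 1.000, Cl 1.000
Scaling by 2: C 3.00, H 2.00, Cl 2.00 → C3H2Cl2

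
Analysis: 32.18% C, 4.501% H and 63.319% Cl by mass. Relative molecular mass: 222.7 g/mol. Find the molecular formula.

Assume 100 g: 32.18 g C, 4.501 g H, 63.319 g Cl.
Moles — C: 32.18 / 12.01 = 2.679 mol; H: 4.501 / 1.008 = 4.465 mol; Cl: 63.319 / 35.45 = 1.786 mol
Divide by the smallest (1.786 mol Cl): C 1.500, H 2.500, Cl 1.000
Multiply by 2: C 3.00, H 5.00, Cl 2.00 → C3H5Cl2
Empirical-formula mass = 111.97 g/mol
n = 222.7 / 111.97 = 1.99 ≈ 2
Molecular formula = (C3H5Cl2)×2 = C6H10Cl4

C6H10Cl4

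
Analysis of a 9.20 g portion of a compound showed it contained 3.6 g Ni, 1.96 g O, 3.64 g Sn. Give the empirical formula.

Ni2O4Sn

Ni: 3.6 g ÷ 58.69 g/mol = 0.06134 mol
O: 1.96 g ÷ 16.00 g/mol = 0.1225 mol
Sn: 3.64 g ÷ 118.71 g/mol = 0.03066 mol
Divide by the smallest (0.03066 mol Sn): Ni 2.000, O 3.995, Sn 1.000
Ratio ≈ 2:4:1, so the empirical formula is Ni2O4Sn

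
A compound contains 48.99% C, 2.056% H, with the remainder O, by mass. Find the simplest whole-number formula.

C4H2O3

Assume 100 g: 48.99 g C, 2.056 g H, 48.954 g O.
n(C) = 48.99/12.01 = 4.079, n(H) = 2.056/1.008 = 2.04, n(O) = 48.954/16.00 = 3.06
Ratios (÷ 2.04): C 2.000, H 1.000, O 1.500
Multiply by 2: C 4.00, H 2.00, O 3.00 → C4H2O3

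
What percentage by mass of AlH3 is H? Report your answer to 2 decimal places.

Molar mass = 1(26.98) + 3(1.008) = 30.004 g/mol
Mass of H per mole = 3 × 1.008 = 3.024 g
% H = 3.024 / 30.004 × 100 = 10.08%

10.08%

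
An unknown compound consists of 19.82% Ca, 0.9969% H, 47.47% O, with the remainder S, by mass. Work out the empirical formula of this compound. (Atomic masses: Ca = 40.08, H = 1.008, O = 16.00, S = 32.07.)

CaH2O6S2

Assume 100 g: 19.82 g Ca, 0.9969 g H, 47.47 g O, 31.713 g S.
n(Ca) = 19.82/40.08 = 0.4945, n(H) = 0.9969/1.008 = 0.989, n(O) = 47.47/16.00 = 2.967, n(S) = 31.713/32.07 = 0.9889
Ratios (÷ 0.4945): Ca 1.000, H 2.000, O 6.000, S 2.000
→ CaH2O6S2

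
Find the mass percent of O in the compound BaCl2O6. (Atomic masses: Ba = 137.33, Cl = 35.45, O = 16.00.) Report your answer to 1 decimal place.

Molar mass = 1(137.33) + 2(35.45) + 6(16.00) = 304.230 g/mol
Mass of O per mole = 6 × 16.00 = 96.000 g
% O = 96.000 / 304.230 × 100 = 31.6%

31.6%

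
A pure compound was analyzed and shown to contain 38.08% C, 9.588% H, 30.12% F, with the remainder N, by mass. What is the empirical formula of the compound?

Assume 100 g: 38.08 g C, 9.588 g H, 30.12 g F, 22.212 g N.
C: 38.08 g ÷ 12.01 g/mol = 3.171 mol
H: 9.588 g ÷ 1.008 g/mol = 9.512 mol
F: 30.12 g ÷ 19.00 g/mol = 1.585 mol
N: 22.212 g ÷ 14.01 g/mol = 1.585 mol
Smallest is F at 1.585 mol; normalising gives C 2.000, H 6.000, F 1.000, N 1.000
≈ 2:6:1:1 → C2H6FN

C2H6FN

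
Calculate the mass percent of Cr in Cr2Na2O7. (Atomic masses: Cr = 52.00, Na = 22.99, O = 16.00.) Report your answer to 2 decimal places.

Molar mass = 2(52.00) + 2(22.99) + 7(16.00) = 261.980 g/mol
Mass of Cr per mole = 2 × 52.00 = 104.000 g
% Cr = 104.000 / 261.980 × 100 = 39.70%

39.70%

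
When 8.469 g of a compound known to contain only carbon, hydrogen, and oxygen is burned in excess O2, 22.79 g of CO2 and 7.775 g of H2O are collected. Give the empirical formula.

mol C = 22.79 / 44.01 = 0.5178; mass C = 0.5178 × 12.01 = 6.219 g
mol H = 2 × (7.775 / 18.02) = 0.8629; mass H = 0.8629 × 1.008 = 0.8698 g
mass O = 8.469 − (7.089) = 1.380 g → mol O = 0.08625
Ratios (÷ 0.08625): C 6.004, H 10.005, O 1.000
→ C6H10O

C6H10O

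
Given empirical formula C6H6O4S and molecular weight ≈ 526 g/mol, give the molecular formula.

C18H18O12S3

Empirical-formula mass = 174.18 g/mol
n = 526 / 174.18 = 3.02 ≈ 3
Molecular formula = (C6H6O4S)3 = C18H18O12S3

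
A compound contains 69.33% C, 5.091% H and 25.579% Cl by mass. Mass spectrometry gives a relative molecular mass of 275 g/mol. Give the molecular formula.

Assume 100 g: 69.33 g C, 5.091 g H, 25.579 g Cl.
C: 69.33 g ÷ 12.01 g/mol = 5.773 mol
H: 5.091 g ÷ 1.008 g/mol = 5.051 mol
Cl: 25.579 g ÷ 35.45 g/mol = 0.7216 mol
Ratios (÷ 0.7216): C 8.000, H 7.000, Cl 1.000
Ratio ≈ 8:7:1, so the empirical formula is C8H7Cl
Empirical-formula mass = 138.59 g/mol
n = 275 / 138.59 = 1.98 ≈ 2
Molecular formula = (C8H7Cl)×2 = C16H14Cl2

C16H14Cl2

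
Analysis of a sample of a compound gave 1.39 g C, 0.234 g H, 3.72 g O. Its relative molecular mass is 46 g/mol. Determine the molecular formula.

CH2O2

n(C) = 1.39/12.01 = 0.1157, n(H) = 0.234/1.008 = 0.2321, n(O) = 3.72/16.00 = 0.2325
Ratios (÷ 0.1157): C 1.000, H 2.006, O 2.009
≈ 1:2:2 → CH2O2
Empirical-formula mass = 46.03 g/mol
n = 46 / 46.03 = 1.00 ≈ 1
Molecular formula = empirical formula = CH2O2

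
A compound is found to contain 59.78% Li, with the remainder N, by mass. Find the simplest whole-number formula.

Li3N

Assume 100 g: 59.78 g Li, 40.22 g N.
Moles — Li: 59.78 / 6.94 = 8.614 mol; N: 40.22 / 14.01 = 2.871 mol
Ratios (÷ 2.871): Li 3.000, N 1.000
Ratio ≈ 3:1, so the empirical formula is Li3N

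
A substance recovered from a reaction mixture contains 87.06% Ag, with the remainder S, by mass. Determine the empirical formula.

Ag2S

Assume 100 g: 87.06 g Ag, 12.94 g S.
Ag: 87.06 g ÷ 107.87 g/mol = 0.8071 mol
S: 12.94 g ÷ 32.07 g/mol = 0.4035 mol
Ratios (÷ 0.4035): Ag 2.000, S 1.000
→ Ag2S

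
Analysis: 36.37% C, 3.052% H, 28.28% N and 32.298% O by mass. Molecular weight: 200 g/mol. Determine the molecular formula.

Assume 100 g: 36.37 g C, 3.052 g H, 28.28 g N, 32.298 g O.
C: 36.37 g ÷ 12.01 g/mol = 3.028 mol
H: 3.052 g ÷ 1.008 g/mol = 3.028 mol
N: 28.28 g ÷ 14.01 g/mol = 2.019 mol
O: 32.298 g ÷ 16.00 g/mol = 2.019 mol
Divide by the smallest (2.019 mol N): C 1.500, H 1.500, N 1.000, O 1.000
Scaling by 2: C 3.00, H 3.00, N 2.00, O 2.00 → C3H3N2O2
Empirical-formula mass = 99.07 g/mol
n = 200 / 99.07 = 2.02 ≈ 2
Molecular formula = (C3H3N2O2)×2 = C6H6N4O4

C6H6N4O4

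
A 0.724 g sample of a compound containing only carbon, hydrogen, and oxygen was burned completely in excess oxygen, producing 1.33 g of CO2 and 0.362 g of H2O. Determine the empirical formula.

C3H4O2

mol C = 1.33 / 44.01 = 0.03022; mass C = 0.03022 × 12.01 = 0.3629 g
mol H = 2 × (0.362 / 18.02) = 0.04018; mass H = 0.04018 × 1.008 = 0.04050 g
mass O = 0.724 − (0.4034) = 0.3206 g → mol O = 0.02003
Smallest is O at 0.02003 mol; normalising gives C 1.508, H 2.005, O 1.000
Multiply by 2: C 3.02, H 4.01, O 2.00 → C3H4O2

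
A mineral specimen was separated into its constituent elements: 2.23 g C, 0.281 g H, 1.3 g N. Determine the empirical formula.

C2H3N

n(C) = 2.23/12.01 = 0.1857, n(H) = 0.281/1.008 = 0.2788, n(N) = 1.3/14.01 = 0.09279
Ratios (÷ 0.09279): C 2.001, H 3.004, N 1.000
Ratio ≈ 2:3:1, so the empirical formula is C2H3N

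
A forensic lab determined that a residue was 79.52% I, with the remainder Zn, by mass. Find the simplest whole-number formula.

I2Zn

Assume 100 g: 79.52 g I, 20.48 g Zn.
n(I) = 79.52/126.90 = 0.6266, n(Zn) = 20.48/65.38 = 0.3132
Ratios (÷ 0.3132): I 2.000, Zn 1.000
≈ 2:1 → I2Zn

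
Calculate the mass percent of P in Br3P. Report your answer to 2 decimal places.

Molar mass = 3(79.90) + 1(30.97) = 270.670 g/mol
Mass of P per mole = 1 × 30.97 = 30.970 g
% P = 30.970 / 270.670 × 100 = 11.44%

11.44%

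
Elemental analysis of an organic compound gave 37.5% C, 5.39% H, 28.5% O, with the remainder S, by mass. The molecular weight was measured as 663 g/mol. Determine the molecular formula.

Assume 100 g: 37.5 g C, 5.39 g H, 28.5 g O, 28.61 g S.
n(C) = 37.5/12.01 = 3.122, n(H) = 5.39/1.008 = 5.347, n(O) = 28.5/16.00 = 1.781, n(S) = 28.61/32.07 = 0.8921
Ratios (÷ 0.8921): C 3.500, H 5.994, O 1.997, S 1.000
Multiply by 2: C 7.00, H 11.99, O 3.99, S 2.00 → C7H12O4S2
Empirical-formula mass = 224.31 g/mol
n = 663 / 224.31 = 2.96 ≈ 3
Molecular formula = (C7H12O4S2)×3 = C21H36O12S6

C21H36O12S6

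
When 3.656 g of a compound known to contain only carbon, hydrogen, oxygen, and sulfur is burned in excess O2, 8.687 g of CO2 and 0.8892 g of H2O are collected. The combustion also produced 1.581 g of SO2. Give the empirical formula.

mol C = 8.687 / 44.01 = 0.1974; mass C = 0.1974 × 12.01 = 2.371 g
mol H = 2 × (0.8892 / 18.02) = 0.09869; mass H = 0.09869 × 1.008 = 0.09948 g
mol S = 1.581 / 64.07 = 0.02468; mass S = 0.7914 g
mass O = 3.656 − (3.261) = 0.3945 g → mol O = 0.02466
Ratios (÷ 0.02466): C 8.005, H 4.002, O 1.000, S 1.001
Ratio ≈ 8:4:1:1, so the empirical formula is C8H4OS

C8H4OS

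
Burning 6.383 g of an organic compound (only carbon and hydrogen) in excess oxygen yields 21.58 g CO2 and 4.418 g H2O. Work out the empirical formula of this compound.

mol C = 21.58 / 44.01 = 0.4903; mass C = 0.4903 × 12.01 = 5.889 g
mol H = 2 × (4.418 / 18.02) = 0.4903; mass H = 0.4903 × 1.008 = 0.4943 g
Divide by the smallest (0.4903 mol C): C 1.000, H 1.000
Ratio ≈ 1:1, so the empirical formula is CH

CH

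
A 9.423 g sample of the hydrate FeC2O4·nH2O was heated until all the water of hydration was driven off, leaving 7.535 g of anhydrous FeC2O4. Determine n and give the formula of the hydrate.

Mass of water lost = 9.423 − 7.535 = 1.888 g → 1.888 / 18.02 = 0.1048 mol H2O
Molar mass of FeC2O4 = 143.87 g/mol → mol FeC2O4 = 7.535 / 143.87 = 0.05237
n = 0.1048 / 0.05237 = 2.00 ≈ 2 → FeC2O4·2H2O

FeC2O4·2H2O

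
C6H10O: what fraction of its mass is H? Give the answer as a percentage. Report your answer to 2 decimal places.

Molar mass = 6(12.01) + 10(1.008) + 1(16.00) = 98.140 g/mol
Mass of H per mole = 10 × 1.008 = 10.080 g
% H = 10.080 / 98.140 × 100 = 10.27%

10.27%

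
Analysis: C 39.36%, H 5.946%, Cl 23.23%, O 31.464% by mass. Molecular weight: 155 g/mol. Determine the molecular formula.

C5H9ClO3

Assume 100 g: 39.36 g C, 5.946 g H, 23.23 g Cl, 31.464 g O.
n(C) = 39.36/12.01 = 3.277, n(H) = 5.946/1.008 = 5.899, n(Cl) = 23.23/35.45 = 0.6553, n(O) = 31.464/16.00 = 1.966
Ratios (÷ 0.6553): C 5.001, H 9.002, Cl 1.000, O 3.001
≈ 5:9:1:3 → C5H9ClO3
Empirical-formula mass = 152.57 g/mol
n = 155 / 152.57 = 1.02 ≈ 1
Molecular formula = empirical formula = C5H9ClO3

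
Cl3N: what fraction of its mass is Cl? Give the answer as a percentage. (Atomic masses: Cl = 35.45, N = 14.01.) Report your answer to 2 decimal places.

Molar mass = 3(35.45) + 1(14.01) = 120.360 g/mol
Mass of Cl per mole = 3 × 35.45 = 106.350 g
% Cl = 106.350 / 120.360 × 100 = 88.36%

88.36%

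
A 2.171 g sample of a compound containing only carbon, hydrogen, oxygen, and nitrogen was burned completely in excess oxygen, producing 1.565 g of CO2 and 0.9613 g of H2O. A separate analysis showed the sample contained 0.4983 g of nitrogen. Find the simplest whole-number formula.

mol C = 1.565 / 44.01 = 0.03556; mass C = 0.03556 × 12.01 = 0.4271 g
mol H = 2 × (0.9613 / 18.02) = 0.1067; mass H = 0.1067 × 1.008 = 0.1075 g
mol N = 0.4983 / 14.01 = 0.03557
mass O = 2.171 − (1.033) = 1.138 g → mol O = 0.07113
Ratios (÷ 0.03556): C 1.000, H 3.000, N 1.000, O 2.000
→ CH3NO2

CH3NO2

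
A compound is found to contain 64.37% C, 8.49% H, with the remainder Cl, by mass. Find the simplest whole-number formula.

C7H11Cl

Assume 100 g: 64.37 g C, 8.49 g H, 27.14 g Cl.
C: 64.37 g ÷ 12.01 g/mol = 5.36 mol
H: 8.49 g ÷ 1.008 g/mol = 8.423 mol
Cl: 27.14 g ÷ 35.45 g/mol = 0.7656 mol
Smallest is Cl at 0.7656 mol; normalising gives C 7.001, H 11.002, Cl 1.000
→ C7H11Cl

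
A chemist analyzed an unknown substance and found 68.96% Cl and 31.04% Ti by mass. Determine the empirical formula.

Assume 100 g: 68.96 g Cl, 31.04 g Ti.
n(Cl) = 68.96/35.45 = 1.945, n(Ti) = 31.04/47.87 = 0.6484
Ratios (÷ 0.6484): Cl 3.000, Ti 1.000
→ Cl3Ti

Cl3Ti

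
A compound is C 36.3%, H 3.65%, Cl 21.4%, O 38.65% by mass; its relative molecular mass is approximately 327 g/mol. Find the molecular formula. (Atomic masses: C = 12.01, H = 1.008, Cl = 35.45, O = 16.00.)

Assume 100 g: 36.3 g C, 3.65 g H, 21.4 g Cl, 38.65 g O.
Moles — C: 36.3 / 12.01 = 3.022 mol; H: 3.65 / 1.008 = 3.621 mol; Cl: 21.4 / 35.45 = 0.6037 mol; O: 38.65 / 16.00 = 2.416 mol
Smallest is Cl at 0.6037 mol; normalising gives C 5.007, H 5.998, Cl 1.000, O 4.002
→ C5H6ClO4
Empirical-formula mass = 165.55 g/mol
n = 327 / 165.55 = 1.98 ≈ 2
Molecular formula = (C5H6ClO4)×2 = C10H12Cl2O8

C10H12Cl2O8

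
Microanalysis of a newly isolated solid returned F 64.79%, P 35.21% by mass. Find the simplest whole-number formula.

F3P

Assume 100 g: 64.79 g F, 35.21 g P.
n(F) = 64.79/19.00 = 3.41, n(P) = 35.21/30.97 = 1.137
Smallest is P at 1.137 mol; normalising gives F 2.999, P 1.000
Ratio ≈ 3:1, so the empirical formula is F3P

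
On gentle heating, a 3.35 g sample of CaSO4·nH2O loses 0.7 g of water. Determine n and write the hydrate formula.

Mass of anhydrous CaSO4 = 3.35 − 0.7 = 2.65 g
mol H2O = 0.7 / 18.02 = 0.03885
Molar mass of CaSO4 = 136.15 g/mol → mol CaSO4 = 2.65 / 136.15 = 0.01946
n = 0.03885 / 0.01946 = 2.00 ≈ 2 → CaSO4·2H2O

CaSO4·2H2O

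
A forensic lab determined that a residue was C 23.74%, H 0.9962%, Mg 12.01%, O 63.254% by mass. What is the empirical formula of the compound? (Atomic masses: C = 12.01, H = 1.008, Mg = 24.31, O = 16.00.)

Assume 100 g: 23.74 g C, 0.9962 g H, 12.01 g Mg, 63.254 g O.
Moles — C: 23.74 / 12.01 = 1.977 mol; H: 0.9962 / 1.008 = 0.9883 mol; Mg: 12.01 / 24.31 = 0.494 mol; O: 63.254 / 16.00 = 3.953 mol
Ratios (÷ 0.494): C 4.001, H 2.000, Mg 1.000, O 8.002
→ C4H2MgO8

C4H2MgO8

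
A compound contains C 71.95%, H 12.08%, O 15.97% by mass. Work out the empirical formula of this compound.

C6H12O

Assume 100 g: 71.95 g C, 12.08 g H, 15.97 g O.
C: 71.95 g ÷ 12.01 g/mol = 5.991 mol
H: 12.08 g ÷ 1.008 g/mol = 11.98 mol
O: 15.97 g ÷ 16.00 g/mol = 0.9981 mol
Divide by the smallest (0.9981 mol O): C 6.002, H 12.007, O 1.000
≈ 6:12:1 → C6H12O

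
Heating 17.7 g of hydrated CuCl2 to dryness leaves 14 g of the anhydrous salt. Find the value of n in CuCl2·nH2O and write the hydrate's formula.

CuCl2·2H2O

Mass of water lost = 17.7 − 14 = 3.7 g → 3.7 / 18.02 = 0.2053 mol H2O
Molar mass of CuCl2 = 134.45 g/mol → mol CuCl2 = 14 / 134.45 = 0.1041
n = 0.2053 / 0.1041 = 1.97 ≈ 2 → CuCl2·2H2O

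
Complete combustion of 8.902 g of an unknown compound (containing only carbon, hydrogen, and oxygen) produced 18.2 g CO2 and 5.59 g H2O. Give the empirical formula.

mol C = 18.2 / 44.01 = 0.4135; mass C = 0.4135 × 12.01 = 4.967 g
mol H = 2 × (5.59 / 18.02) = 0.6204; mass H = 0.6204 × 1.008 = 0.6254 g
mass O = 8.902 − (5.592) = 3.310 g → mol O = 0.2069
Ratios (÷ 0.2069): C 1.999, H 2.999, O 1.000
≈ 2:3:1 → C2H3O

C2H3O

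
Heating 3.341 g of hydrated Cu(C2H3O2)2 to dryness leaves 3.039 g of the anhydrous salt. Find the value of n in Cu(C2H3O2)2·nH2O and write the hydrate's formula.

Cu(C2H3O2)2·H2O

Mass of water lost = 3.341 − 3.039 = 0.302 g → 0.302 / 18.02 = 0.01676 mol H2O
Molar mass of Cu(C2H3O2)2 = 181.64 g/mol → mol Cu(C2H3O2)2 = 3.039 / 181.64 = 0.01673
n = 0.01676 / 0.01673 = 1.00 ≈ 1 → Cu(C2H3O2)2·H2O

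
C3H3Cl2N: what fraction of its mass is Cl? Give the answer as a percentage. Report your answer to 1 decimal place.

57.2%

Molar mass = 3(12.01) + 3(1.008) + 2(35.45) + 1(14.01) = 123.964 g/mol
Mass of Cl per mole = 2 × 35.45 = 70.900 g
% Cl = 70.900 / 123.964 × 100 = 57.2%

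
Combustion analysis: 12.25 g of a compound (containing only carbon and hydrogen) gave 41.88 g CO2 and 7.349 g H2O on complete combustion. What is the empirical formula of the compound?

mol C = 41.88 / 44.01 = 0.9516; mass C = 0.9516 × 12.01 = 11.43 g
mol H = 2 × (7.349 / 18.02) = 0.8156; mass H = 0.8156 × 1.008 = 0.8222 g
Divide by the smallest (0.8156 mol H): C 1.167, H 1.000
×6: C 7.00, H 6.00 → C7H6

C7H6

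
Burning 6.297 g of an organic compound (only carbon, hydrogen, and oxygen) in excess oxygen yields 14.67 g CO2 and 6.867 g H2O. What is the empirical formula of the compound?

mol C = 14.67 / 44.01 = 0.3333; mass C = 0.3333 × 12.01 = 4.003 g
mol H = 2 × (6.867 / 18.02) = 0.7622; mass H = 0.7622 × 1.008 = 0.7683 g
mass O = 6.297 − (4.772) = 1.525 g → mol O = 0.09534
Ratios (÷ 0.09534): C 3.496, H 7.994, O 1.000
Scaling by 2: C 6.99, H 15.99, O 2.00 → C7H16O2

C7H16O2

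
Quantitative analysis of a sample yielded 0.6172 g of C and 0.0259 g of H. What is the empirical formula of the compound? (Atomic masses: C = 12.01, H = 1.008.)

n(C) = 0.6172/12.01 = 0.05139, n(H) = 0.0259/1.008 = 0.02569
Ratios (÷ 0.02569): C 2.000, H 1.000
≈ 2:1 → C2H

C2H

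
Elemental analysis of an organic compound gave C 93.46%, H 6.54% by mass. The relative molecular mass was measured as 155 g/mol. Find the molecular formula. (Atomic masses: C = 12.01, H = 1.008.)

C12H10

Assume 100 g: 93.46 g C, 6.54 g H.
n(C) = 93.46/12.01 = 7.782, n(H) = 6.54/1.008 = 6.488
Ratios (÷ 6.488): C 1.199, H 1.000
Multiply by 5: C 6.00, H 5.00 → C6H5
Empirical-formula mass = 77.10 g/mol
n = 155 / 77.10 = 2.01 ≈ 2
Molecular formula = (C6H5)×2 = C12H10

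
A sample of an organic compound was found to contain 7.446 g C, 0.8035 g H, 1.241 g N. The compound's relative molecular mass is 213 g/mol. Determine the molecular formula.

C14H18N2

n(C) = 7.446/12.01 = 0.62, n(H) = 0.8035/1.008 = 0.7971, n(N) = 1.241/14.01 = 0.08858
Divide by the smallest (0.08858 mol N): C 6.999, H 8.999, N 1.000
≈ 7:9:1 → C7H9N
Empirical-formula mass = 107.15 g/mol
n = 213 / 107.15 = 1.99 ≈ 2
Molecular formula = (C7H9N)×2 = C14H18N2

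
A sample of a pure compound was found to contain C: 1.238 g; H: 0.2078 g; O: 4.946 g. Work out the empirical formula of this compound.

Moles — C: 1.238 / 12.01 = 0.1031 mol; H: 0.2078 / 1.008 = 0.2062 mol; O: 4.946 / 16.00 = 0.3091 mol
Ratios (÷ 0.1031): C 1.000, H 2.000, O 2.999
Ratio ≈ 1:2:3, so the empirical formula is CH2O3

CH2O3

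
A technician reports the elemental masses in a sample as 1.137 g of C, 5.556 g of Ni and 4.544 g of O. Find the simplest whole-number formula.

Moles — C: 1.137 / 12.01 = 0.09467 mol; Ni: 5.556 / 58.69 = 0.09467 mol; O: 4.544 / 16.00 = 0.284 mol
Ratios (÷ 0.09467): C 1.000, Ni 1.000, O 3.000
≈ 1:1:3 → CNiO3

CNiO3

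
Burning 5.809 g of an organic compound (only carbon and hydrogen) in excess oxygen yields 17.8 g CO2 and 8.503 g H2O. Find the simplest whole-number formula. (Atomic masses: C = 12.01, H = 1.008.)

mol C = 17.8 / 44.01 = 0.4045; mass C = 0.4045 × 12.01 = 4.857 g
mol H = 2 × (8.503 / 18.02) = 0.9437; mass H = 0.9437 × 1.008 = 0.9513 g
Ratios (÷ 0.4045): C 1.000, H 2.333
Scaling by 3: C 3.00, H 7.00 → C3H7

C3H7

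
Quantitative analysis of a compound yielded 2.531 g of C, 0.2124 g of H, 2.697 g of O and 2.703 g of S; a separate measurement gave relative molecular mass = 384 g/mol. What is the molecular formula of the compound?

C10H10O8S4

C: 2.531 g ÷ 12.01 g/mol = 0.2107 mol
H: 0.2124 g ÷ 1.008 g/mol = 0.2107 mol
O: 2.697 g ÷ 16.00 g/mol = 0.1686 mol
S: 2.703 g ÷ 32.07 g/mol = 0.08428 mol
Ratios (÷ 0.08428): C 2.500, H 2.500, O 2.000, S 1.000
Scaling by 2: C 5.00, H 5.00, O 4.00, S 2.00 → C5H5O4S2
Empirical-formula mass = 193.23 g/mol
n = 384 / 193.23 = 1.99 ≈ 2
Molecular formula = (C5H5O4S2)×2 = C10H10O8S4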